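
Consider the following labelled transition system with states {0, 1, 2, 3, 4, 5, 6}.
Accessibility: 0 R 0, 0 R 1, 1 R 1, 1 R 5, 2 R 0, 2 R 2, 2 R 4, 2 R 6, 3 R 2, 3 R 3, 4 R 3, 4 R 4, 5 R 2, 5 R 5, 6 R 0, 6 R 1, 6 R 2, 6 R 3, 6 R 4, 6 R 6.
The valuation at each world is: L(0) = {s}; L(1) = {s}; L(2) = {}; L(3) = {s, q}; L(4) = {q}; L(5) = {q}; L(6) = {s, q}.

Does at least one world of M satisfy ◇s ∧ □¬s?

Recall that □ψ holds at a world iff ψ holds at every accessible world, and ◇ψ holds iff ψ holds at some accessible world.
Let φ = ◇s ∧ □¬s. Evaluate φ at each world:
  0 (successors {0, 1}): φ is false.
  1 (successors {1, 5}): φ is false.
  2 (successors {0, 2, 4, 6}): φ is false.
  3 (successors {2, 3}): φ is false.
  4 (successors {3, 4}): φ is false.
  5 (successors {2, 5}): φ is false.
  6 (successors {0, 1, 2, 3, 4, 6}): φ is false.
For instance, at 3:
  At 3: ◇s is true, □¬s is false, so ◇s ∧ □¬s is false.
    At 3: ◇s requires s at some successor in {2, 3}.
      s holds at 3, so ◇s is true at 3.
    At 3: □¬s requires ¬s at every successor {2, 3}.
      ¬s fails at 3, so □¬s is false at 3.

No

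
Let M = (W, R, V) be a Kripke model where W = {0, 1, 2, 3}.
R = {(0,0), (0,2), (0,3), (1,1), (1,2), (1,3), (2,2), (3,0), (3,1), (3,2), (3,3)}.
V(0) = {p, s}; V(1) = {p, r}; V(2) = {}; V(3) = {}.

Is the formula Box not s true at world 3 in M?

No

At 3: Box not s requires not s at every successor {0, 1, 2, 3}.
  not s fails at 0, so Box not s is false at 3.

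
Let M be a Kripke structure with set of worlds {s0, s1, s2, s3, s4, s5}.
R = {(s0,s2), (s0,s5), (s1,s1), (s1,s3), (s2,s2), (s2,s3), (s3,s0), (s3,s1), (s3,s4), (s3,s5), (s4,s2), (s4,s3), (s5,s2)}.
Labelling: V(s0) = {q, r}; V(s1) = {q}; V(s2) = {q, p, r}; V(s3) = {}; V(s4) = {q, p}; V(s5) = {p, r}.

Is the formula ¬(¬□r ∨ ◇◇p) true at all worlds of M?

No

Let φ = ¬(¬□r ∨ ◇◇p). Evaluate φ at each world:
  s0 (successors {s2, s5}): φ is false.
  s1 (successors {s1, s3}): φ is false.
  s2 (successors {s2, s3}): φ is false.
  s3 (successors {s0, s1, s4, s5}): φ is false.
  s4 (successors {s2, s3}): φ is false.
  s5 (successors {s2}): φ is false.
Detail at s0 (counterexample):
  At s0: ¬□r ∨ ◇◇p is true, so ¬(¬□r ∨ ◇◇p) is false.
    At s0: ¬□r is false, ◇◇p is true, so ¬□r ∨ ◇◇p is true.
      At s0: □r is true, so ¬□r is false.
      At s0: ◇◇p requires ◇p at some successor in {s2, s5}.
        ◇p holds at s2, so ◇◇p is true at s0.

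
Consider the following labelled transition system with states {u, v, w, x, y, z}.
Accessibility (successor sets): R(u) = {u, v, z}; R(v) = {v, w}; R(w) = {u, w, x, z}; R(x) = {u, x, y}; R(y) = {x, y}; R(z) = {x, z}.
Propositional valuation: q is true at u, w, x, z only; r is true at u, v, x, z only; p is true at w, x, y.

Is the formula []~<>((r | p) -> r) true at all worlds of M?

Recall that []ψ holds at a world iff ψ holds at every accessible world, and <>ψ holds iff ψ holds at some accessible world.
Let φ = []~<>((r | p) -> r). Evaluate φ at each world:
  u (successors {u, v, z}): φ is false.
  v (successors {v, w}): φ is false.
  w (successors {u, w, x, z}): φ is false.
  x (successors {u, x, y}): φ is false.
  y (successors {x, y}): φ is false.
  z (successors {x, z}): φ is false.
Detail at u (counterexample):
  At u: []~<>((r | p) -> r) requires ~<>((r | p) -> r) at every successor {u, v, z}.
    ~<>((r | p) -> r) fails at u, so []~<>((r | p) -> r) is false at u.
      At u: <>((r | p) -> r) is true, so ~<>((r | p) -> r) is false.

No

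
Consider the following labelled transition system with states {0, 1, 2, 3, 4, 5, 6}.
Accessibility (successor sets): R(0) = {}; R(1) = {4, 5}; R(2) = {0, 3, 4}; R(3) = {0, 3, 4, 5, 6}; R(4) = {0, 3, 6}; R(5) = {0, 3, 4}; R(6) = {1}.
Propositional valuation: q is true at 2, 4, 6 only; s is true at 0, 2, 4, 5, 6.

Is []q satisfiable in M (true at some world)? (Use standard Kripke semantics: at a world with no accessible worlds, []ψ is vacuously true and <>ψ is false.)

Yes

Recall that []ψ holds at a world iff ψ holds at every accessible world, and <>ψ holds iff ψ holds at some accessible world.
Let φ = []q. Evaluate φ at each world:
  0 (successors ∅): φ is true.
  1 (successors {4, 5}): φ is false.
  2 (successors {0, 3, 4}): φ is false.
  3 (successors {0, 3, 4, 5, 6}): φ is false.
  4 (successors {0, 3, 6}): φ is false.
  5 (successors {0, 3, 4}): φ is false.
  6 (successors {1}): φ is false.
Detail at 0 (witness):
  At 0: no accessible worlds, so []q holds vacuously.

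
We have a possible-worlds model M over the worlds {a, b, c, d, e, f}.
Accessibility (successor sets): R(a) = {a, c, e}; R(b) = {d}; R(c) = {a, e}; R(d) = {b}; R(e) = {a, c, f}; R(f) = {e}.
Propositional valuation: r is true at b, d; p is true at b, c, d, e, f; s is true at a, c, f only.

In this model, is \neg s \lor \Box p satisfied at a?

No

At a: \neg s is false, \Box p is false, so \neg s \lor \Box p is false.
  At a: \Box p requires p at every successor {a, c, e}.
    p fails at a, so \Box p is false at a.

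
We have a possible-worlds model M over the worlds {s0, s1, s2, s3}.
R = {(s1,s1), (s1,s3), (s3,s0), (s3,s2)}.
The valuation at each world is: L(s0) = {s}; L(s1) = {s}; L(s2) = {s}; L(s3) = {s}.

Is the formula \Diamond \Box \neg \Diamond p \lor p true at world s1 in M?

At s1: \Diamond \Box \neg \Diamond p is true, p is false, so \Diamond \Box \neg \Diamond p \lor p is true.
  At s1: \Diamond \Box \neg \Diamond p requires \Box \neg \Diamond p at some successor in {s1, s3}.
    \Box \neg \Diamond p holds at s1, so \Diamond \Box \neg \Diamond p is true at s1.
      At s1: \Box \neg \Diamond p requires \neg \Diamond p at every successor {s1, s3}.
        At s1: \neg \Diamond p is true.
        At s3: \neg \Diamond p is true.
      So \Box \neg \Diamond p is true at s1.

Yes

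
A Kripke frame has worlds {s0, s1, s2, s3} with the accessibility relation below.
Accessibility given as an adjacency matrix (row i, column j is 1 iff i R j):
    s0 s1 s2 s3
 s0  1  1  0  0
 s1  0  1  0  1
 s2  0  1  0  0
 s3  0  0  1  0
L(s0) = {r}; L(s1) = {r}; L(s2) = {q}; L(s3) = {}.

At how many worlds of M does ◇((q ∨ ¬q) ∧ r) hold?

3

Let φ = ◇((q ∨ ¬q) ∧ r). Evaluate φ at each world:
  s0 (successors {s0, s1}): φ is true.
  s1 (successors {s1, s3}): φ is true.
  s2 (successors {s1}): φ is true.
  s3 (successors {s2}): φ is false.
For instance, at s3:
  At s3: ◇((q ∨ ¬q) ∧ r) requires (q ∨ ¬q) ∧ r at some successor in {s2}.
    At s2: (q ∨ ¬q) ∧ r is false.
  So ◇((q ∨ ¬q) ∧ r) is false at s3.
Satisfying worlds: {s0, s1, s2}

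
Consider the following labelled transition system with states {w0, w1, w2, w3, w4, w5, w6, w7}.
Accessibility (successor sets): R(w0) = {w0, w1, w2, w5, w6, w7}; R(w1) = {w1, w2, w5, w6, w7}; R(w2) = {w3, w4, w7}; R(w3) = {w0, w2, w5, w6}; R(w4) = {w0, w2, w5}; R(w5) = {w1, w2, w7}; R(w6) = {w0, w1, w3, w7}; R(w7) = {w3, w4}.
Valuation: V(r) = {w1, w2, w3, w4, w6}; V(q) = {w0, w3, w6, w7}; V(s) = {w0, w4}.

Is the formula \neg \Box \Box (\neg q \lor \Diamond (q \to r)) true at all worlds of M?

Let φ = \neg \Box \Box (\neg q \lor \Diamond (q \to r)). Evaluate φ at each world:
  w0 (successors {w0, w1, w2, w5, w6, w7}): φ is false.
  w1 (successors {w1, w2, w5, w6, w7}): φ is false.
  w2 (successors {w3, w4, w7}): φ is false.
  w3 (successors {w0, w2, w5, w6}): φ is false.
  w4 (successors {w0, w2, w5}): φ is false.
  w5 (successors {w1, w2, w7}): φ is false.
  w6 (successors {w0, w1, w3, w7}): φ is false.
  w7 (successors {w3, w4}): φ is false.
Detail at w0 (counterexample):
  At w0: \Box \Box (\neg q \lor \Diamond (q \to r)) is true, so \neg \Box \Box (\neg q \lor \Diamond (q \to r)) is false.
    At w0: \Box \Box (\neg q \lor \Diamond (q \to r)) requires \Box (\neg q \lor \Diamond (q \to r)) at every successor {w0, w1, w2, w5, w6, w7}.
      At w0: \Box (\neg q \lor \Diamond (q \to r)) is true.
      At w1: \Box (\neg q \lor \Diamond (q \to r)) is true.
      At w2: \Box (\neg q \lor \Diamond (q \to r)) is true.
      At w5: \Box (\neg q \lor \Diamond (q \to r)) is true.
      At w6: \Box (\neg q \lor \Diamond (q \to r)) is true.
      At w7: \Box (\neg q \lor \Diamond (q \to r)) is true.
    So \Box \Box (\neg q \lor \Diamond (q \to r)) is true at w0.

No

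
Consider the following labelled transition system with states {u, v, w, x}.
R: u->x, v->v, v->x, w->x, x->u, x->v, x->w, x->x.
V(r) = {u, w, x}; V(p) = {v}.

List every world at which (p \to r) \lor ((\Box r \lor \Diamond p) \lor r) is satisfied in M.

u, v, w, x

Recall that \Box ψ holds at a world iff ψ holds at every accessible world, and \Diamond ψ holds iff ψ holds at some accessible world.
Let φ = (p \to r) \lor ((\Box r \lor \Diamond p) \lor r). Evaluate φ at each world:
  u (successors {x}): φ is true.
  v (successors {v, x}): φ is true.
  w (successors {x}): φ is true.
  x (successors {u, v, w, x}): φ is true.
For instance, at w:
  At w: p \to r is true, (\Box r \lor \Diamond p) \lor r is true, so (p \to r) \lor ((\Box r \lor \Diamond p) \lor r) is true.
    At w: \Box r \lor \Diamond p is true, r is true, so (\Box r \lor \Diamond p) \lor r is true.
      At w: \Box r is true, \Diamond p is false, so \Box r \lor \Diamond p is true.
Satisfying worlds: {u, v, w, x}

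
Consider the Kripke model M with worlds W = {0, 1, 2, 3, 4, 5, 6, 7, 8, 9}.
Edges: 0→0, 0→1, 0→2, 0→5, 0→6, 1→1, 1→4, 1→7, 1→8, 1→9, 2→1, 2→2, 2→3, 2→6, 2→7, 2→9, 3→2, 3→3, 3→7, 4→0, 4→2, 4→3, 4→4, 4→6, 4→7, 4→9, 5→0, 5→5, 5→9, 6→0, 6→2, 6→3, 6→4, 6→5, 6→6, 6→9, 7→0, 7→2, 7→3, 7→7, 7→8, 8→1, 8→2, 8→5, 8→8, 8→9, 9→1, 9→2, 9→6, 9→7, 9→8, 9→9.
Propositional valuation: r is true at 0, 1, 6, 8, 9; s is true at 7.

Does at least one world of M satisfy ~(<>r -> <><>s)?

No

Let φ = ~(<>r -> <><>s). Evaluate φ at each world:
  0 (successors {0, 1, 2, 5, 6}): φ is false.
  1 (successors {1, 4, 7, 8, 9}): φ is false.
  2 (successors {1, 2, 3, 6, 7, 9}): φ is false.
  3 (successors {2, 3, 7}): φ is false.
  4 (successors {0, 2, 3, 4, 6, 7, 9}): φ is false.
  5 (successors {0, 5, 9}): φ is false.
  6 (successors {0, 2, 3, 4, 5, 6, 9}): φ is false.
  7 (successors {0, 2, 3, 7, 8}): φ is false.
  8 (successors {1, 2, 5, 8, 9}): φ is false.
  9 (successors {1, 2, 6, 7, 8, 9}): φ is false.
For instance, at 1:
  At 1: <>r -> <><>s is true, so ~(<>r -> <><>s) is false.
    At 1: <>r is true, <><>s is true, so <>r -> <><>s is true.
      At 1: <>r requires r at some successor in {1, 4, 7, 8, 9}.
        r holds at 1, so <>r is true at 1.
      At 1: <><>s requires <>s at some successor in {1, 4, 7, 8, 9}.
        <>s holds at 1, so <><>s is true at 1.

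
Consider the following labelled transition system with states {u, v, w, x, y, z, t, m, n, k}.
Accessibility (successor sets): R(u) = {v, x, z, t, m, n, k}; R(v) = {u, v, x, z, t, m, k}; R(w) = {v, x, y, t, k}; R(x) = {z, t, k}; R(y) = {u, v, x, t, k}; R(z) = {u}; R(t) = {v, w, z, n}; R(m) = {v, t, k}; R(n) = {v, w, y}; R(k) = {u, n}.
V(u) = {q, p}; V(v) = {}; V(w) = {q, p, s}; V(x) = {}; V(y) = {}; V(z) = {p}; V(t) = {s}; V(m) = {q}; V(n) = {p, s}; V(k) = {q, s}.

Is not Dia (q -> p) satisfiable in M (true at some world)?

Let φ = not Dia (q -> p). Evaluate φ at each world:
  u (successors {v, x, z, t, m, n, k}): φ is false.
  v (successors {u, v, x, z, t, m, k}): φ is false.
  w (successors {v, x, y, t, k}): φ is false.
  x (successors {z, t, k}): φ is false.
  y (successors {u, v, x, t, k}): φ is false.
  z (successors {u}): φ is false.
  t (successors {v, w, z, n}): φ is false.
  m (successors {v, t, k}): φ is false.
  n (successors {v, w, y}): φ is false.
  k (successors {u, n}): φ is false.
For instance, at z:
  At z: Dia (q -> p) is true, so not Dia (q -> p) is false.
    At z: Dia (q -> p) requires q -> p at some successor in {u}.
      q -> p holds at u, so Dia (q -> p) is true at z.

No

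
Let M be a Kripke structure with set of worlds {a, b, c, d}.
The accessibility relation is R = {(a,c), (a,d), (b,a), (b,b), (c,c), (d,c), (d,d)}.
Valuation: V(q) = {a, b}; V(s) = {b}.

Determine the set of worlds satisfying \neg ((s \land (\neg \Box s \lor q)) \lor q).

Let φ = \neg ((s \land (\neg \Box s \lor q)) \lor q). Evaluate φ at each world:
  a (successors {c, d}): φ is false.
  b (successors {a, b}): φ is false.
  c (successors {c}): φ is true.
  d (successors {c, d}): φ is true.
For instance, at c:
  At c: (s \land (\neg \Box s \lor q)) \lor q is false, so \neg ((s \land (\neg \Box s \lor q)) \lor q) is true.
    At c: s \land (\neg \Box s \lor q) is false, q is false, so (s \land (\neg \Box s \lor q)) \lor q is false.
      At c: s is false, \neg \Box s \lor q is true, so s \land (\neg \Box s \lor q) is false.
Satisfying worlds: {c, d}

c, d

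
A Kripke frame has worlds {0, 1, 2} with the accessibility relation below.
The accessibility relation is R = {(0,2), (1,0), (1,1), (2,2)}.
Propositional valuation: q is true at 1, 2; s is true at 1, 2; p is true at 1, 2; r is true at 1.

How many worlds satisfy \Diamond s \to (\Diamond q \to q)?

2

Let φ = \Diamond s \to (\Diamond q \to q). Evaluate φ at each world:
  0 (successors {2}): φ is false.
  1 (successors {0, 1}): φ is true.
  2 (successors {2}): φ is true.
For instance, at 2:
  At 2: \Diamond s is true, \Diamond q \to q is true, so \Diamond s \to (\Diamond q \to q) is true.
    At 2: \Diamond s requires s at some successor in {2}.
      s holds at 2, so \Diamond s is true at 2.
    At 2: \Diamond q is true, q is true, so \Diamond q \to q is true.
      At 2: \Diamond q requires q at some successor in {2}.
        q holds at 2, so \Diamond q is true at 2.
Satisfying worlds: {1, 2}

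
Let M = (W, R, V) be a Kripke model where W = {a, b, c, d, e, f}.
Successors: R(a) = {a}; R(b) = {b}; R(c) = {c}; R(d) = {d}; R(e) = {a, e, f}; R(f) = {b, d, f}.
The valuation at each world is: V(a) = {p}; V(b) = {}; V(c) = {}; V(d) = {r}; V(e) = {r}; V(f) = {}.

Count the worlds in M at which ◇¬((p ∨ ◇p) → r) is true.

Let φ = ◇¬((p ∨ ◇p) → r). Evaluate φ at each world:
  a (successors {a}): φ is true.
  b (successors {b}): φ is false.
  c (successors {c}): φ is false.
  d (successors {d}): φ is false.
  e (successors {a, e, f}): φ is true.
  f (successors {b, d, f}): φ is false.
For instance, at c:
  At c: ◇¬((p ∨ ◇p) → r) requires ¬((p ∨ ◇p) → r) at some successor in {c}.
    At c: ¬((p ∨ ◇p) → r) is false.
  So ◇¬((p ∨ ◇p) → r) is false at c.
Satisfying worlds: {a, e}

2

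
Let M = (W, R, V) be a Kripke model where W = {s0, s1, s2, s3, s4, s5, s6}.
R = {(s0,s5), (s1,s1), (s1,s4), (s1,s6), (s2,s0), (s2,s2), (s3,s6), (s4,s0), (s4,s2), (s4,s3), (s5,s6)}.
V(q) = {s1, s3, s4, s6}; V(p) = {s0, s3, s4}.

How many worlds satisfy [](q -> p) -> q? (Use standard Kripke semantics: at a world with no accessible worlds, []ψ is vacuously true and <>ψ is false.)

5

Recall that []ψ holds at a world iff ψ holds at every accessible world, and <>ψ holds iff ψ holds at some accessible world.
Let φ = [](q -> p) -> q. Evaluate φ at each world:
  s0 (successors {s5}): φ is false.
  s1 (successors {s1, s4, s6}): φ is true.
  s2 (successors {s0, s2}): φ is false.
  s3 (successors {s6}): φ is true.
  s4 (successors {s0, s2, s3}): φ is true.
  s5 (successors {s6}): φ is true.
  s6 (successors ∅): φ is true.
For instance, at s3:
  At s3: [](q -> p) is false, q is true, so [](q -> p) -> q is true.
    At s3: [](q -> p) requires q -> p at every successor {s6}.
      q -> p fails at s6, so [](q -> p) is false at s3.
Satisfying worlds: {s1, s3, s4, s5, s6}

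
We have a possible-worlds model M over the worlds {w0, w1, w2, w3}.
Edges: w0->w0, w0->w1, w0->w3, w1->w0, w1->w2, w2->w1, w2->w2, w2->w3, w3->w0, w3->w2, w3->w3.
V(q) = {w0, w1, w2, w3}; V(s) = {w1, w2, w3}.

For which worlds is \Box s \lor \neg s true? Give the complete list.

w0, w2

Let φ = \Box s \lor \neg s. Evaluate φ at each world:
  w0 (successors {w0, w1, w3}): φ is true.
  w1 (successors {w0, w2}): φ is false.
  w2 (successors {w1, w2, w3}): φ is true.
  w3 (successors {w0, w2, w3}): φ is false.
For instance, at w1:
  At w1: \Box s is false, \neg s is false, so \Box s \lor \neg s is false.
    At w1: \Box s requires s at every successor {w0, w2}.
      s fails at w0, so \Box s is false at w1.
Satisfying worlds: {w0, w2}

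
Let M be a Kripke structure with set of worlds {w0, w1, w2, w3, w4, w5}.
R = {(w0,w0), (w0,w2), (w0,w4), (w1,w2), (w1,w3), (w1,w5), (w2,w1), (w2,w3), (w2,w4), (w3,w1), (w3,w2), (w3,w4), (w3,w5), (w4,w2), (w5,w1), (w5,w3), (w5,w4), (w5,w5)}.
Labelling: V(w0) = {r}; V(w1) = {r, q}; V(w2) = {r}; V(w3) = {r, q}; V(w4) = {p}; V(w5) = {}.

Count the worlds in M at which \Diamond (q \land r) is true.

4

Recall that \Diamond ψ holds at a world iff ψ holds at some accessible world.
Let φ = \Diamond (q \land r). Evaluate φ at each world:
  w0 (successors {w0, w2, w4}): φ is false.
  w1 (successors {w2, w3, w5}): φ is true.
  w2 (successors {w1, w3, w4}): φ is true.
  w3 (successors {w1, w2, w4, w5}): φ is true.
  w4 (successors {w2}): φ is false.
  w5 (successors {w1, w3, w4, w5}): φ is true.
For instance, at w1:
  At w1: \Diamond (q \land r) requires q \land r at some successor in {w2, w3, w5}.
    q \land r holds at w3, so \Diamond (q \land r) is true at w1.
Satisfying worlds: {w1, w2, w3, w5}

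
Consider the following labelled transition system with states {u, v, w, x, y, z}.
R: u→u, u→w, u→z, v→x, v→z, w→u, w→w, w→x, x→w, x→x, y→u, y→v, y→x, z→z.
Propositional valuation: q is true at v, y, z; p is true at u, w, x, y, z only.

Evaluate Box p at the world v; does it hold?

Yes

At v: Box p requires p at every successor {x, z}.
  At x: p is true.
  At z: p is true.
So Box p is true at v.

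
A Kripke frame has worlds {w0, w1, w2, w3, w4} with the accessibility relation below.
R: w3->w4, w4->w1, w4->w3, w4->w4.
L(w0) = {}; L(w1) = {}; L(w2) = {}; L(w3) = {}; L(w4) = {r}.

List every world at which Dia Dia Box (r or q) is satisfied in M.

Let φ = Dia Dia Box (r or q). Evaluate φ at each world:
  w0 (successors ∅): φ is false.
  w1 (successors ∅): φ is false.
  w2 (successors ∅): φ is false.
  w3 (successors {w4}): φ is true.
  w4 (successors {w1, w3, w4}): φ is true.
For instance, at w3:
  At w3: Dia Dia Box (r or q) requires Dia Box (r or q) at some successor in {w4}.
    Dia Box (r or q) holds at w4, so Dia Dia Box (r or q) is true at w3.
      At w4: Dia Box (r or q) requires Box (r or q) at some successor in {w1, w3, w4}.
        Box (r or q) holds at w1, so Dia Box (r or q) is true at w4.
Satisfying worlds: {w3, w4}

w3, w4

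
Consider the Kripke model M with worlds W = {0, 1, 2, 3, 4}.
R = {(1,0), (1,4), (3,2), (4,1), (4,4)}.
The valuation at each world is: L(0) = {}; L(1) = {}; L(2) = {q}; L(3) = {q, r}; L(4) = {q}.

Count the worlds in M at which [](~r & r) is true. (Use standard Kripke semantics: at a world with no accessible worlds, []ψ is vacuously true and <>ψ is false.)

Recall that []ψ holds at a world iff ψ holds at every accessible world, and <>ψ holds iff ψ holds at some accessible world.
Let φ = [](~r & r). Evaluate φ at each world:
  0 (successors ∅): φ is true.
  1 (successors {0, 4}): φ is false.
  2 (successors ∅): φ is true.
  3 (successors {2}): φ is false.
  4 (successors {1, 4}): φ is false.
For instance, at 1:
  At 1: [](~r & r) requires ~r & r at every successor {0, 4}.
    ~r & r fails at 0, so [](~r & r) is false at 1.
Satisfying worlds: {0, 2}

2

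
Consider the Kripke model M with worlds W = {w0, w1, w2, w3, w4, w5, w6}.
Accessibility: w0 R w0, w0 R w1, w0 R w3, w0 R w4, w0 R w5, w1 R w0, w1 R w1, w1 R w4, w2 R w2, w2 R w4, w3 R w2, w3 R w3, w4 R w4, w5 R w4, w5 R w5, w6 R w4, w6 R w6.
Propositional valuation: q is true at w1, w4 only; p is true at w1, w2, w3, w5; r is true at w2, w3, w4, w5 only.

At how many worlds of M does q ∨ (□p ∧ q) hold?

2

Recall that □ψ holds at a world iff ψ holds at every accessible world, and ◇ψ holds iff ψ holds at some accessible world.
Let φ = q ∨ (□p ∧ q). Evaluate φ at each world:
  w0 (successors {w0, w1, w3, w4, w5}): φ is false.
  w1 (successors {w0, w1, w4}): φ is true.
  w2 (successors {w2, w4}): φ is false.
  w3 (successors {w2, w3}): φ is false.
  w4 (successors {w4}): φ is true.
  w5 (successors {w4, w5}): φ is false.
  w6 (successors {w4, w6}): φ is false.
For instance, at w3:
  At w3: q is false, □p ∧ q is false, so q ∨ (□p ∧ q) is false.
    At w3: □p is true, q is false, so □p ∧ q is false.
      At w3: □p requires p at every successor {w2, w3}.
        At w2: p is true.
        At w3: p is true.
      So □p is true at w3.
Satisfying worlds: {w1, w4}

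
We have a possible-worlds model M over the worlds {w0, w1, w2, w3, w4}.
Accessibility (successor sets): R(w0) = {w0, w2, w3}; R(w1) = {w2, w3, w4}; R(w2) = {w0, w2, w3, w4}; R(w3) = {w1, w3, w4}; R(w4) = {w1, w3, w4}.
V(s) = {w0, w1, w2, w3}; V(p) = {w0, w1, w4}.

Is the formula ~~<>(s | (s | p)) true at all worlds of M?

Let φ = ~~<>(s | (s | p)). Evaluate φ at each world:
  w0 (successors {w0, w2, w3}): φ is true.
  w1 (successors {w2, w3, w4}): φ is true.
  w2 (successors {w0, w2, w3, w4}): φ is true.
  w3 (successors {w1, w3, w4}): φ is true.
  w4 (successors {w1, w3, w4}): φ is true.
For instance, at w2:
  At w2: ~<>(s | (s | p)) is false, so ~~<>(s | (s | p)) is true.
    At w2: <>(s | (s | p)) is true, so ~<>(s | (s | p)) is false.
      At w2: <>(s | (s | p)) requires s | (s | p) at some successor in {w0, w2, w3, w4}.
        s | (s | p) holds at w0, so <>(s | (s | p)) is true at w2.

Yes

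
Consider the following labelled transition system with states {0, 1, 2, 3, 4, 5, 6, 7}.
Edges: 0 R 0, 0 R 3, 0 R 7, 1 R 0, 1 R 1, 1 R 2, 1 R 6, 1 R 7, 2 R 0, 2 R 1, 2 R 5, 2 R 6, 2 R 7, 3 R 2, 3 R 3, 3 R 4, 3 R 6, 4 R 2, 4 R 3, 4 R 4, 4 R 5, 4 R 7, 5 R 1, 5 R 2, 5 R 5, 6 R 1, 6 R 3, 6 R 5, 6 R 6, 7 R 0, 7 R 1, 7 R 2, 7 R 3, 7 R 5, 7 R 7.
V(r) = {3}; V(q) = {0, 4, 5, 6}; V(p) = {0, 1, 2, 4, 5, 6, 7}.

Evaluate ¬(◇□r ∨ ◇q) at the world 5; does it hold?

Recall that □ψ holds at a world iff ψ holds at every accessible world, and ◇ψ holds iff ψ holds at some accessible world.
At 5: ◇□r ∨ ◇q is true, so ¬(◇□r ∨ ◇q) is false.
  At 5: ◇□r is false, ◇q is true, so ◇□r ∨ ◇q is true.
    At 5: ◇□r requires □r at some successor in {1, 2, 5}.
      At 1: □r is false.
      At 2: □r is false.
      At 5: □r is false.
    So ◇□r is false at 5.
    At 5: ◇q requires q at some successor in {1, 2, 5}.
      q holds at 5, so ◇q is true at 5.

No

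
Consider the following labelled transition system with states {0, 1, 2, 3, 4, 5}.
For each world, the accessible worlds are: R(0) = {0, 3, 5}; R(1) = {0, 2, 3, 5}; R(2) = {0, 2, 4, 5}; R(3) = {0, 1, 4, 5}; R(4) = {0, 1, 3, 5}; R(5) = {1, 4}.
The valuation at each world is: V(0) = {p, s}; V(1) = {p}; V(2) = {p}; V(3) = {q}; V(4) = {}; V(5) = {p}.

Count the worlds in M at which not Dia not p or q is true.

1

Let φ = not Dia not p or q. Evaluate φ at each world:
  0 (successors {0, 3, 5}): φ is false.
  1 (successors {0, 2, 3, 5}): φ is false.
  2 (successors {0, 2, 4, 5}): φ is false.
  3 (successors {0, 1, 4, 5}): φ is true.
  4 (successors {0, 1, 3, 5}): φ is false.
  5 (successors {1, 4}): φ is false.
For instance, at 2:
  At 2: not Dia not p is false, q is false, so not Dia not p or q is false.
    At 2: Dia not p is true, so not Dia not p is false.
      At 2: Dia not p requires not p at some successor in {0, 2, 4, 5}.
        not p holds at 4, so Dia not p is true at 2.
Satisfying worlds: {3}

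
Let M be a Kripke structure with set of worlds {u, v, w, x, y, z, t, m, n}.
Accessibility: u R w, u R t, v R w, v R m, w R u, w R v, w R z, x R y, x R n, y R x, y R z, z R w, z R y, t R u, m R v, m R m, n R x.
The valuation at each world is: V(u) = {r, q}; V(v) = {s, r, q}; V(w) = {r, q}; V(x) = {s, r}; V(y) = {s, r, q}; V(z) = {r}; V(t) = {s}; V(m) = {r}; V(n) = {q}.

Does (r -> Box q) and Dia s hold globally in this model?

No

Let φ = (r -> Box q) and Dia s. Evaluate φ at each world:
  u (successors {w, t}): φ is false.
  v (successors {w, m}): φ is false.
  w (successors {u, v, z}): φ is false.
  x (successors {y, n}): φ is true.
  y (successors {x, z}): φ is false.
  z (successors {w, y}): φ is true.
  t (successors {u}): φ is false.
  m (successors {v, m}): φ is false.
  n (successors {x}): φ is true.
Detail at u (counterexample):
  At u: r -> Box q is false, Dia s is true, so (r -> Box q) and Dia s is false.
    At u: r is true, Box q is false, so r -> Box q is false.
      At u: Box q requires q at every successor {w, t}.
        q fails at t, so Box q is false at u.
    At u: Dia s requires s at some successor in {w, t}.
      s holds at t, so Dia s is true at u.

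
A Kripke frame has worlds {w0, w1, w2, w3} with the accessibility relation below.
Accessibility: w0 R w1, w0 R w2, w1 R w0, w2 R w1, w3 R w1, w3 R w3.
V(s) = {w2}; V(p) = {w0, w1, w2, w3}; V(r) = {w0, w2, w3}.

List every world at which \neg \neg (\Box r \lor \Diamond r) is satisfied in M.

Recall that \Box ψ holds at a world iff ψ holds at every accessible world, and \Diamond ψ holds iff ψ holds at some accessible world.
Let φ = \neg \neg (\Box r \lor \Diamond r). Evaluate φ at each world:
  w0 (successors {w1, w2}): φ is true.
  w1 (successors {w0}): φ is true.
  w2 (successors {w1}): φ is false.
  w3 (successors {w1, w3}): φ is true.
For instance, at w0:
  At w0: \neg (\Box r \lor \Diamond r) is false, so \neg \neg (\Box r \lor \Diamond r) is true.
    At w0: \Box r \lor \Diamond r is true, so \neg (\Box r \lor \Diamond r) is false.
      At w0: \Box r is false, \Diamond r is true, so \Box r \lor \Diamond r is true.
Satisfying worlds: {w0, w1, w3}

w0, w1, w3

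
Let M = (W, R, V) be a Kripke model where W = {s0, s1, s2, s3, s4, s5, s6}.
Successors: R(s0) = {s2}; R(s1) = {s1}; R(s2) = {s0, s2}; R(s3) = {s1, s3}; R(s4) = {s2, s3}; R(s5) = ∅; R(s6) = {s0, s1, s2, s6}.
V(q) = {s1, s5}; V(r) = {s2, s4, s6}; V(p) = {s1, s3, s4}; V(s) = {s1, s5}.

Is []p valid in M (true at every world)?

Let φ = []p. Evaluate φ at each world:
  s0 (successors {s2}): φ is false.
  s1 (successors {s1}): φ is true.
  s2 (successors {s0, s2}): φ is false.
  s3 (successors {s1, s3}): φ is true.
  s4 (successors {s2, s3}): φ is false.
  s5 (successors ∅): φ is true.
  s6 (successors {s0, s1, s2, s6}): φ is false.
Detail at s0 (counterexample):
  At s0: []p requires p at every successor {s2}.
    p fails at s2, so []p is false at s0.

No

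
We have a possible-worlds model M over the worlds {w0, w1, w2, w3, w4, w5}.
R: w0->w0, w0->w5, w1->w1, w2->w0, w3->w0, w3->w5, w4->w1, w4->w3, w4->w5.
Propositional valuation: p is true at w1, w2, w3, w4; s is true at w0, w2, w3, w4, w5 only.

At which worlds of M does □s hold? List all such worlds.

w0, w2, w3, w5

Let φ = □s. Evaluate φ at each world:
  w0 (successors {w0, w5}): φ is true.
  w1 (successors {w1}): φ is false.
  w2 (successors {w0}): φ is true.
  w3 (successors {w0, w5}): φ is true.
  w4 (successors {w1, w3, w5}): φ is false.
  w5 (successors ∅): φ is true.
For instance, at w3:
  At w3: □s requires s at every successor {w0, w5}.
    At w0: s is true.
    At w5: s is true.
  So □s is true at w3.
Satisfying worlds: {w0, w2, w3, w5}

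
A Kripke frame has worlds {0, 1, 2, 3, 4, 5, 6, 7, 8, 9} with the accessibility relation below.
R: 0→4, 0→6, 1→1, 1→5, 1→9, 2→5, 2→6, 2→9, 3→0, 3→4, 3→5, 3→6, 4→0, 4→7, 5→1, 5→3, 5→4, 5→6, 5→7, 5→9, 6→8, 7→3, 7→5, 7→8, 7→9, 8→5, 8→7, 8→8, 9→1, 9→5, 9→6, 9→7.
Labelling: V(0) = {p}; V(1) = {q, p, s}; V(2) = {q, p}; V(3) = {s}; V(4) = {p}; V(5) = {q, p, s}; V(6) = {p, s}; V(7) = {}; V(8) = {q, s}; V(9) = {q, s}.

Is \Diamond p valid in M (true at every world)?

Recall that \Diamond ψ holds at a world iff ψ holds at some accessible world.
Let φ = \Diamond p. Evaluate φ at each world:
  0 (successors {4, 6}): φ is true.
  1 (successors {1, 5, 9}): φ is true.
  2 (successors {5, 6, 9}): φ is true.
  3 (successors {0, 4, 5, 6}): φ is true.
  4 (successors {0, 7}): φ is true.
  5 (successors {1, 3, 4, 6, 7, 9}): φ is true.
  6 (successors {8}): φ is false.
  7 (successors {3, 5, 8, 9}): φ is true.
  8 (successors {5, 7, 8}): φ is true.
  9 (successors {1, 5, 6, 7}): φ is true.
Detail at 6 (counterexample):
  At 6: \Diamond p requires p at some successor in {8}.
    At 8: p is false.
  So \Diamond p is false at 6.

No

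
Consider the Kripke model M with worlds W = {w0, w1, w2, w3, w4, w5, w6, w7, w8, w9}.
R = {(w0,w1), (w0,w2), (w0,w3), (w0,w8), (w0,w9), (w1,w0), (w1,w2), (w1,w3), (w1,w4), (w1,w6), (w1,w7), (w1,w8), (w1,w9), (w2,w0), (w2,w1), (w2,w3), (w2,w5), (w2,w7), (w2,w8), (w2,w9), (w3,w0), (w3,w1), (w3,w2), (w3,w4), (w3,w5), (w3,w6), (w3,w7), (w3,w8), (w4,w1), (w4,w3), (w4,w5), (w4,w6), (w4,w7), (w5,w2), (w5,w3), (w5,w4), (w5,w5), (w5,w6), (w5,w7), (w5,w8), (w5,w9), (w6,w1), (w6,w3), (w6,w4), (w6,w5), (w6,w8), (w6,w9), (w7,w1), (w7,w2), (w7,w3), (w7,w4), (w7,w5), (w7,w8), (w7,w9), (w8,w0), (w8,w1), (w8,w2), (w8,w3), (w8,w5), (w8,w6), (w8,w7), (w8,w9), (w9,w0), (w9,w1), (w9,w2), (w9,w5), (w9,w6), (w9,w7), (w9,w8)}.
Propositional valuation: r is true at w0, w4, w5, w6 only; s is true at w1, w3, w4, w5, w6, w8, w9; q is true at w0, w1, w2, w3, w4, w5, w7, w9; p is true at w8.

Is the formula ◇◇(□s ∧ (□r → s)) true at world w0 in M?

Yes

At w0: ◇◇(□s ∧ (□r → s)) requires ◇(□s ∧ (□r → s)) at some successor in {w1, w2, w3, w8, w9}.
  ◇(□s ∧ (□r → s)) holds at w1, so ◇◇(□s ∧ (□r → s)) is true at w0.
    At w1: ◇(□s ∧ (□r → s)) requires □s ∧ (□r → s) at some successor in {w0, w2, w3, w4, w6, w7, w8, w9}.
      □s ∧ (□r → s) holds at w6, so ◇(□s ∧ (□r → s)) is true at w1.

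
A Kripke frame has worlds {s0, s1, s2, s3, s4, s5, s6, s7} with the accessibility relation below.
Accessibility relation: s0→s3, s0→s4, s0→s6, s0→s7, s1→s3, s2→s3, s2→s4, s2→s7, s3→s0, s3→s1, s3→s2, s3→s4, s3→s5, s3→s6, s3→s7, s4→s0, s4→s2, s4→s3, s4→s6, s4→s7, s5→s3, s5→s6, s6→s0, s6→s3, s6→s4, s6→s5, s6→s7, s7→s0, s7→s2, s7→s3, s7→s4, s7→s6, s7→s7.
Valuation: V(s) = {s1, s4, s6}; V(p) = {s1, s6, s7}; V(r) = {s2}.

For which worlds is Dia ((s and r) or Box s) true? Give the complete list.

none

Let φ = Dia ((s and r) or Box s). Evaluate φ at each world:
  s0 (successors {s3, s4, s6, s7}): φ is false.
  s1 (successors {s3}): φ is false.
  s2 (successors {s3, s4, s7}): φ is false.
  s3 (successors {s0, s1, s2, s4, s5, s6, s7}): φ is false.
  s4 (successors {s0, s2, s3, s6, s7}): φ is false.
  s5 (successors {s3, s6}): φ is false.
  s6 (successors {s0, s3, s4, s5, s7}): φ is false.
  s7 (successors {s0, s2, s3, s4, s6, s7}): φ is false.
For instance, at s3:
  At s3: Dia ((s and r) or Box s) requires (s and r) or Box s at some successor in {s0, s1, s2, s4, s5, s6, s7}.
    At s0: (s and r) or Box s is false.
    At s1: (s and r) or Box s is false.
    At s2: (s and r) or Box s is false.
    At s4: (s and r) or Box s is false.
    At s5: (s and r) or Box s is false.
    At s6: (s and r) or Box s is false.
    At s7: (s and r) or Box s is false.
  So Dia ((s and r) or Box s) is false at s3.
Satisfying worlds: none.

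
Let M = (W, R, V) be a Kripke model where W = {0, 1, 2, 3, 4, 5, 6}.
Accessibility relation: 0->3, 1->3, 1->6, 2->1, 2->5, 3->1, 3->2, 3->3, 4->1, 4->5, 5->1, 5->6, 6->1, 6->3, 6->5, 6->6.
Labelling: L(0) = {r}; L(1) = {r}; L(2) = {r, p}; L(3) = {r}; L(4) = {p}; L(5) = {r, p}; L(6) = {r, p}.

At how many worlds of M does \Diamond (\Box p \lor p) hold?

Let φ = \Diamond (\Box p \lor p). Evaluate φ at each world:
  0 (successors {3}): φ is false.
  1 (successors {3, 6}): φ is true.
  2 (successors {1, 5}): φ is true.
  3 (successors {1, 2, 3}): φ is true.
  4 (successors {1, 5}): φ is true.
  5 (successors {1, 6}): φ is true.
  6 (successors {1, 3, 5, 6}): φ is true.
For instance, at 0:
  At 0: \Diamond (\Box p \lor p) requires \Box p \lor p at some successor in {3}.
    At 3: \Box p \lor p is false.
  So \Diamond (\Box p \lor p) is false at 0.
Satisfying worlds: {1, 2, 3, 4, 5, 6}

6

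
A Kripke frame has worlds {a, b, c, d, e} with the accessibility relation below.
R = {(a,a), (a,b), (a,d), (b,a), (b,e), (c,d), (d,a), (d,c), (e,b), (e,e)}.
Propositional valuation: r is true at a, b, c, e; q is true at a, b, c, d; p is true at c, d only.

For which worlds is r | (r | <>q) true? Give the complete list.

Let φ = r | (r | <>q). Evaluate φ at each world:
  a (successors {a, b, d}): φ is true.
  b (successors {a, e}): φ is true.
  c (successors {d}): φ is true.
  d (successors {a, c}): φ is true.
  e (successors {b, e}): φ is true.
For instance, at a:
  At a: r is true, r | <>q is true, so r | (r | <>q) is true.
    At a: r is true, <>q is true, so r | <>q is true.
      At a: <>q requires q at some successor in {a, b, d}.
        q holds at a, so <>q is true at a.
Satisfying worlds: {a, b, c, d, e}

a, b, c, d, e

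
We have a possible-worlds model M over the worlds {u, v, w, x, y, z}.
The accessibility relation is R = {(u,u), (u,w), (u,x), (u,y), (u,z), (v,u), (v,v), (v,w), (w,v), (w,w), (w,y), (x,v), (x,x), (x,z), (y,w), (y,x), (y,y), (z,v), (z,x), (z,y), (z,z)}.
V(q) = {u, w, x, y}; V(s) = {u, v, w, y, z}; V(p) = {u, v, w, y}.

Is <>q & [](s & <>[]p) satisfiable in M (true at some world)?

Recall that []ψ holds at a world iff ψ holds at every accessible world, and <>ψ holds iff ψ holds at some accessible world.
Let φ = <>q & [](s & <>[]p). Evaluate φ at each world:
  u (successors {u, w, x, y, z}): φ is false.
  v (successors {u, v, w}): φ is true.
  w (successors {v, w, y}): φ is true.
  x (successors {v, x, z}): φ is false.
  y (successors {w, x, y}): φ is false.
  z (successors {v, x, y, z}): φ is false.
Detail at v (witness):
  At v: <>q is true, [](s & <>[]p) is true, so <>q & [](s & <>[]p) is true.
    At v: <>q requires q at some successor in {u, v, w}.
      q holds at u, so <>q is true at v.
    At v: [](s & <>[]p) requires s & <>[]p at every successor {u, v, w}.
      At u: s & <>[]p is true.
      At v: s & <>[]p is true.
      At w: s & <>[]p is true.
    So [](s & <>[]p) is true at v.

Yes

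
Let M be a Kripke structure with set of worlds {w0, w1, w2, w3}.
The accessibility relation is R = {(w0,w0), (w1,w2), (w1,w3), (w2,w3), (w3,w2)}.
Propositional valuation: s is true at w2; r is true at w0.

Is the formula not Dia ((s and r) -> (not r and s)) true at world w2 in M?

No

At w2: Dia ((s and r) -> (not r and s)) is true, so not Dia ((s and r) -> (not r and s)) is false.
  At w2: Dia ((s and r) -> (not r and s)) requires (s and r) -> (not r and s) at some successor in {w3}.
    (s and r) -> (not r and s) holds at w3, so Dia ((s and r) -> (not r and s)) is true at w2.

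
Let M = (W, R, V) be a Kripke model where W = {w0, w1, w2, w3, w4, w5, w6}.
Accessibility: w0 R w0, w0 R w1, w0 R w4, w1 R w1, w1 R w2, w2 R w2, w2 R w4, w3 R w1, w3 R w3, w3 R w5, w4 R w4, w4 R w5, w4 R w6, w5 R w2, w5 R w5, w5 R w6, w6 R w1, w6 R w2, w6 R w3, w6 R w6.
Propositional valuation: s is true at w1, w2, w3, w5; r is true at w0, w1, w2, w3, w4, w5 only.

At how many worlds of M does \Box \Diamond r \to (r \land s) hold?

4

Let φ = \Box \Diamond r \to (r \land s). Evaluate φ at each world:
  w0 (successors {w0, w1, w4}): φ is false.
  w1 (successors {w1, w2}): φ is true.
  w2 (successors {w2, w4}): φ is true.
  w3 (successors {w1, w3, w5}): φ is true.
  w4 (successors {w4, w5, w6}): φ is false.
  w5 (successors {w2, w5, w6}): φ is true.
  w6 (successors {w1, w2, w3, w6}): φ is false.
For instance, at w5:
  At w5: \Box \Diamond r is true, r \land s is true, so \Box \Diamond r \to (r \land s) is true.
    At w5: \Box \Diamond r requires \Diamond r at every successor {w2, w5, w6}.
      At w2: \Diamond r is true.
      At w5: \Diamond r is true.
      At w6: \Diamond r is true.
    So \Box \Diamond r is true at w5.
Satisfying worlds: {w1, w2, w3, w5}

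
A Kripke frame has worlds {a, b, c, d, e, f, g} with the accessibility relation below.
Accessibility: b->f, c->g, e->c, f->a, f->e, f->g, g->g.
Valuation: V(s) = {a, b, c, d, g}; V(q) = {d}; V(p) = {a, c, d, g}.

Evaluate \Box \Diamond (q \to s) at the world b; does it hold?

At b: \Box \Diamond (q \to s) requires \Diamond (q \to s) at every successor {f}.
    At f: \Diamond (q \to s) requires q \to s at some successor in {a, e, g}.
      q \to s holds at a, so \Diamond (q \to s) is true at f.
So \Box \Diamond (q \to s) is true at b.

Yes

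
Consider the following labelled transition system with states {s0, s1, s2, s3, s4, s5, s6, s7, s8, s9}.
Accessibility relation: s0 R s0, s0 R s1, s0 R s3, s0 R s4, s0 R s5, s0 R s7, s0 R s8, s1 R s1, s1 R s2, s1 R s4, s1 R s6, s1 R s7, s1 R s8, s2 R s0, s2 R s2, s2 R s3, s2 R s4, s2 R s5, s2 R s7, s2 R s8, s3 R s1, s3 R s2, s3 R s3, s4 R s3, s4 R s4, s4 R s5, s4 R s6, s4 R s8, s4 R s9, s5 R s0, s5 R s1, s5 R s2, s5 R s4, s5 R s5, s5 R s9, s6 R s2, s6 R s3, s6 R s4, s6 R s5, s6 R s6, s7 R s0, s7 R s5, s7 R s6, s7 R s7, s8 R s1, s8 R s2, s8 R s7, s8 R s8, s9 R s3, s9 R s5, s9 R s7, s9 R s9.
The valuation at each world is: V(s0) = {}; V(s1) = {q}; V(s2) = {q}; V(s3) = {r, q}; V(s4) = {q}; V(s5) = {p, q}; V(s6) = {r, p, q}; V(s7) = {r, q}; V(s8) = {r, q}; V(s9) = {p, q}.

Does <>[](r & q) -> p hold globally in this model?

Let φ = <>[](r & q) -> p. Evaluate φ at each world:
  s0 (successors {s0, s1, s3, s4, s5, s7, s8}): φ is true.
  s1 (successors {s1, s2, s4, s6, s7, s8}): φ is true.
  s2 (successors {s0, s2, s3, s4, s5, s7, s8}): φ is true.
  s3 (successors {s1, s2, s3}): φ is true.
  s4 (successors {s3, s4, s5, s6, s8, s9}): φ is true.
  s5 (successors {s0, s1, s2, s4, s5, s9}): φ is true.
  s6 (successors {s2, s3, s4, s5, s6}): φ is true.
  s7 (successors {s0, s5, s6, s7}): φ is true.
  s8 (successors {s1, s2, s7, s8}): φ is true.
  s9 (successors {s3, s5, s7, s9}): φ is true.
For instance, at s1:
  At s1: <>[](r & q) is false, p is false, so <>[](r & q) -> p is true.
    At s1: <>[](r & q) requires [](r & q) at some successor in {s1, s2, s4, s6, s7, s8}.
      At s1: [](r & q) is false.
      At s2: [](r & q) is false.
      At s4: [](r & q) is false.
      At s6: [](r & q) is false.
      At s7: [](r & q) is false.
      At s8: [](r & q) is false.
    So <>[](r & q) is false at s1.

Yes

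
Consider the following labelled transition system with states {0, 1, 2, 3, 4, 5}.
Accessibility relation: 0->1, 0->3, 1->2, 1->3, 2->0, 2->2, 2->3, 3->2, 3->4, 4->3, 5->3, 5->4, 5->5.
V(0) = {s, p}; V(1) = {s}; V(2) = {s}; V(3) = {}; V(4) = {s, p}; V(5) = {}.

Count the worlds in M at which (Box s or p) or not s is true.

4

Let φ = (Box s or p) or not s. Evaluate φ at each world:
  0 (successors {1, 3}): φ is true.
  1 (successors {2, 3}): φ is false.
  2 (successors {0, 2, 3}): φ is false.
  3 (successors {2, 4}): φ is true.
  4 (successors {3}): φ is true.
  5 (successors {3, 4, 5}): φ is true.
For instance, at 1:
  At 1: Box s or p is false, not s is false, so (Box s or p) or not s is false.
    At 1: Box s is false, p is false, so Box s or p is false.
      At 1: Box s requires s at every successor {2, 3}.
        s fails at 3, so Box s is false at 1.
Satisfying worlds: {0, 3, 4, 5}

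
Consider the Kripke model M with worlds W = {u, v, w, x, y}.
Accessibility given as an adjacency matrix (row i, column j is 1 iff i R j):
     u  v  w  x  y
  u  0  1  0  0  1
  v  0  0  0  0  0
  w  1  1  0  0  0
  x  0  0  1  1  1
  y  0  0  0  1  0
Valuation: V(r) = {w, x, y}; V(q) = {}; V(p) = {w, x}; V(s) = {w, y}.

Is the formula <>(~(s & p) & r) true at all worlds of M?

Let φ = <>(~(s & p) & r). Evaluate φ at each world:
  u (successors {v, y}): φ is true.
  v (successors ∅): φ is false.
  w (successors {u, v}): φ is false.
  x (successors {w, x, y}): φ is true.
  y (successors {x}): φ is true.
Detail at v (counterexample):
  At v: no accessible worlds, so <>(~(s & p) & r) is false.

No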